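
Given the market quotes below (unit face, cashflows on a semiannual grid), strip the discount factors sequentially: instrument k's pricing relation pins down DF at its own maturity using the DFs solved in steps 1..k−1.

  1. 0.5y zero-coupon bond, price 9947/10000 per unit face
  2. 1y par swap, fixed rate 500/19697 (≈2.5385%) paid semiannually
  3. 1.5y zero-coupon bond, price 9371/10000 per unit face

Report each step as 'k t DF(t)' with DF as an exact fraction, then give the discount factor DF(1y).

step 1 [0.5y] zero: DF = P = 9947/10000 ≈ 0.994700
step 2 [1y] swap r/2=250/19697: DF=(1 − 250/19697·(0.994700))/(1+250/19697) = 39/40 ≈ 0.975000
step 3 [1.5y] zero: DF = P = 9371/10000 ≈ 0.937100

1 1/2 9947/10000
2 1 39/40
3 3/2 9371/10000
DF(1y) = 39/40 ≈ 0.975000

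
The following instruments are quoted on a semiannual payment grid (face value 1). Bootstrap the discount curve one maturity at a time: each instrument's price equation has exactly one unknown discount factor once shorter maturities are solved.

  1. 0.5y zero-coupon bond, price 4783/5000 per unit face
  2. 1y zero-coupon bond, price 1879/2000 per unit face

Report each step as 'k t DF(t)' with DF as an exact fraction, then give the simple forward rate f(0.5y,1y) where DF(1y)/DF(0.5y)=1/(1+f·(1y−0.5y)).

1 1/2 4783/5000
2 1 1879/2000
f(0.5y,1y) = ((4783/5000)/(1879/2000) − 1)/(1/2) = 342/9395 ≈ 3.6402%

step 1 [0.5y] zero: DF = P = 4783/5000 ≈ 0.956600
step 2 [1y] zero: DF = P = 1879/2000 ≈ 0.939500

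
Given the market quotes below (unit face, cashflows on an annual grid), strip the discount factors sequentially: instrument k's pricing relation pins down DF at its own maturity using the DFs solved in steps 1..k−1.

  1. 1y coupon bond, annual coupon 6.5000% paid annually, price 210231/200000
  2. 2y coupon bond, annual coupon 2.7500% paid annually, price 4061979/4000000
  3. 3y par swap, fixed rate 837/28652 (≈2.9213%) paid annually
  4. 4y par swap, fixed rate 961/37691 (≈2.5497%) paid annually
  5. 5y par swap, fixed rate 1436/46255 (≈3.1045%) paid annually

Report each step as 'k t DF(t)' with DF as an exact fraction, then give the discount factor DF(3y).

step 1 [1y] bond c/1=13/200: DF=(210231/200000 − 13/200·(0))/(1+13/200) = 987/1000 ≈ 0.987000
step 2 [2y] bond c/1=11/400: DF=(4061979/4000000 − 11/400·(0.987000))/(1+11/400) = 9619/10000 ≈ 0.961900
step 3 [3y] swap r/1=837/28652: DF=(1 − 837/28652·(0.987000+0.961900))/(1+837/28652) = 9163/10000 ≈ 0.916300
step 4 [4y] swap r/1=961/37691: DF=(1 − 961/37691·(0.987000+0.961900+0.916300))/(1+961/37691) = 9039/10000 ≈ 0.903900
step 5 [5y] swap r/1=1436/46255: DF=(1 − 1436/46255·(0.987000+0.961900+0.916300+0.903900))/(1+1436/46255) = 2141/2500 ≈ 0.856400

1 1 987/1000
2 2 9619/10000
3 3 9163/10000
4 4 9039/10000
5 5 2141/2500
DF(3y) = 9163/10000 ≈ 0.916300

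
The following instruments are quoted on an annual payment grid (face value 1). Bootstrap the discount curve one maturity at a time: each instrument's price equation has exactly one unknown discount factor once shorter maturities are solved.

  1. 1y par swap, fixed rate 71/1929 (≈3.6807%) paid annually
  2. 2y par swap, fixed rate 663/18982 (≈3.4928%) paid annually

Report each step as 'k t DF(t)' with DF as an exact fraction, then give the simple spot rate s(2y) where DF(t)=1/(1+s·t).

1 1 1929/2000
2 2 9337/10000
s(2y) = (1/(9337/10000) − 1)/(2) = 663/18674 ≈ 3.5504%

step 1 [1y] swap r/1=71/1929: DF=(1 − 71/1929·(0))/(1+71/1929) = 1929/2000 ≈ 0.964500
step 2 [2y] swap r/1=663/18982: DF=(1 − 663/18982·(0.964500))/(1+663/18982) = 9337/10000 ≈ 0.933700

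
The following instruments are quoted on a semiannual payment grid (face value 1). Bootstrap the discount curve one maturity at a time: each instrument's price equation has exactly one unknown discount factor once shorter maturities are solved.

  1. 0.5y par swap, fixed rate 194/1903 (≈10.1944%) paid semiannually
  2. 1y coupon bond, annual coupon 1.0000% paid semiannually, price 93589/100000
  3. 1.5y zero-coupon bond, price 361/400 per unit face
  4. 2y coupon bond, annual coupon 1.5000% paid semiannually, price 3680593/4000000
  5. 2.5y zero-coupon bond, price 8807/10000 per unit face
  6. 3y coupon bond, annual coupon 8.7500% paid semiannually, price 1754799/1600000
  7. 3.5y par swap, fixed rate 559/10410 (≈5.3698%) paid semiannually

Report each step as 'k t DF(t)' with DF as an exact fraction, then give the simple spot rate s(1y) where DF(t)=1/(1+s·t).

step 1 [0.5y] swap r/2=97/1903: DF=(1 − 97/1903·(0))/(1+97/1903) = 1903/2000 ≈ 0.951500
step 2 [1y] bond c/2=1/200: DF=(93589/100000 − 1/200·(0.951500))/(1+1/200) = 1853/2000 ≈ 0.926500
step 3 [1.5y] zero: DF = P = 361/400 ≈ 0.902500
step 4 [2y] bond c/2=3/400: DF=(3680593/4000000 − 3/400·(0.951500+0.926500+0.902500))/(1+3/400) = 4463/5000 ≈ 0.892600
step 5 [2.5y] zero: DF = P = 8807/10000 ≈ 0.880700
step 6 [3y] bond c/2=7/160: DF=(1754799/1600000 − 7/160·(0.951500+0.926500+0.902500+0.892600+0.880700))/(1+7/160) = 8599/10000 ≈ 0.859900
step 7 [3.5y] swap r/2=559/20820: DF=(1 − 559/20820·(0.951500+0.926500+0.902500+0.892600+0.880700+0.859900))/(1+559/20820) = 8323/10000 ≈ 0.832300

1 1/2 1903/2000
2 1 1853/2000
3 3/2 361/400
4 2 4463/5000
5 5/2 8807/10000
6 3 8599/10000
7 7/2 8323/10000
s(1y) = (1/(1853/2000) − 1)/(1) = 147/1853 ≈ 7.9331%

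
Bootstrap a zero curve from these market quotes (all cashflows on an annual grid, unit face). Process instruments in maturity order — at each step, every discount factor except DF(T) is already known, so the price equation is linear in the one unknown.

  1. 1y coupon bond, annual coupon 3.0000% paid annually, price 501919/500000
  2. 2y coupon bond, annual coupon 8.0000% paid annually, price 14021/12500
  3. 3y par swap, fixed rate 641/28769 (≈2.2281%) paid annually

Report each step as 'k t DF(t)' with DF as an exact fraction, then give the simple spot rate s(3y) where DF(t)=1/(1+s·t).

1 1 4873/5000
2 2 604/625
3 3 9359/10000
s(3y) = (1/(9359/10000) − 1)/(3) = 641/28077 ≈ 2.2830%

step 1 [1y] bond c/1=3/100: DF=(501919/500000 − 3/100·(0))/(1+3/100) = 4873/5000 ≈ 0.974600
step 2 [2y] bond c/1=2/25: DF=(14021/12500 − 2/25·(0.974600))/(1+2/25) = 604/625 ≈ 0.966400
step 3 [3y] swap r/1=641/28769: DF=(1 − 641/28769·(0.974600+0.966400))/(1+641/28769) = 9359/10000 ≈ 0.935900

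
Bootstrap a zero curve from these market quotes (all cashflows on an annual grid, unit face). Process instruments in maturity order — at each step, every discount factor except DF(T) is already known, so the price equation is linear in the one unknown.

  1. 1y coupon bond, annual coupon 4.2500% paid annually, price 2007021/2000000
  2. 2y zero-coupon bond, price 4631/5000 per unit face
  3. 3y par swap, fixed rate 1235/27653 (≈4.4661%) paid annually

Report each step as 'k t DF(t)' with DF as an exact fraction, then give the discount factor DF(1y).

1 1 4813/5000
2 2 4631/5000
3 3 1753/2000
DF(1y) = 4813/5000 ≈ 0.962600

step 1 [1y] bond c/1=17/400: DF=(2007021/2000000 − 17/400·(0))/(1+17/400) = 4813/5000 ≈ 0.962600
step 2 [2y] zero: DF = P = 4631/5000 ≈ 0.926200
step 3 [3y] swap r/1=1235/27653: DF=(1 − 1235/27653·(0.962600+0.926200))/(1+1235/27653) = 1753/2000 ≈ 0.876500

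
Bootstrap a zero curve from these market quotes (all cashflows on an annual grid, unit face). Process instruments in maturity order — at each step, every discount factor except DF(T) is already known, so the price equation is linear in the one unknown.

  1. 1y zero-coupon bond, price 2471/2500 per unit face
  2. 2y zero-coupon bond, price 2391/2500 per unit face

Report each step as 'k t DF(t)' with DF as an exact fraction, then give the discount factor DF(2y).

1 1 2471/2500
2 2 2391/2500
DF(2y) = 2391/2500 ≈ 0.956400

step 1 [1y] zero: DF = P = 2471/2500 ≈ 0.988400
step 2 [2y] zero: DF = P = 2391/2500 ≈ 0.956400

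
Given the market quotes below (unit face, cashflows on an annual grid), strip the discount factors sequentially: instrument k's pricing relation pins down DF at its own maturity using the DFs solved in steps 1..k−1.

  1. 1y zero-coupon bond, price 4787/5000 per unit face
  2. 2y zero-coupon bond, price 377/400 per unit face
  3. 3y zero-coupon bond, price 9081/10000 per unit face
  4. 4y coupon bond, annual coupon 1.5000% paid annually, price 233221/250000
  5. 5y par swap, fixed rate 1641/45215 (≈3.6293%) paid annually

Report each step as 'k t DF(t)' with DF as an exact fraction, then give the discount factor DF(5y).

step 1 [1y] zero: DF = P = 4787/5000 ≈ 0.957400
step 2 [2y] zero: DF = P = 377/400 ≈ 0.942500
step 3 [3y] zero: DF = P = 9081/10000 ≈ 0.908100
step 4 [4y] bond c/1=3/200: DF=(233221/250000 − 3/200·(0.957400+0.942500+0.908100))/(1+3/200) = 1097/1250 ≈ 0.877600
step 5 [5y] swap r/1=1641/45215: DF=(1 − 1641/45215·(0.957400+0.942500+0.908100+0.877600))/(1+1641/45215) = 8359/10000 ≈ 0.835900

1 1 4787/5000
2 2 377/400
3 3 9081/10000
4 4 1097/1250
5 5 8359/10000
DF(5y) = 8359/10000 ≈ 0.835900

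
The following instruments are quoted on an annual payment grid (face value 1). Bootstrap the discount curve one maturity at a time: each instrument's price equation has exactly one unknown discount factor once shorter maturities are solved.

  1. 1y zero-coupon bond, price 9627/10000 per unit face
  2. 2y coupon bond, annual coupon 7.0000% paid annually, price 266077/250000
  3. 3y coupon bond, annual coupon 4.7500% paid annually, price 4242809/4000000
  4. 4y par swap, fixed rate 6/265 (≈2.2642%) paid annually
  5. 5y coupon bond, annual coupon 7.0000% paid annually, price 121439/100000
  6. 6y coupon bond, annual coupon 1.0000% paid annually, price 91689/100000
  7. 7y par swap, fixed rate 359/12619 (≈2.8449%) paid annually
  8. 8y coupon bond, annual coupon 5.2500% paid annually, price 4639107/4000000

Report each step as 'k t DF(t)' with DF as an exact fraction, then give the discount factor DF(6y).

step 1 [1y] zero: DF = P = 9627/10000 ≈ 0.962700
step 2 [2y] bond c/1=7/100: DF=(266077/250000 − 7/100·(0.962700))/(1+7/100) = 9317/10000 ≈ 0.931700
step 3 [3y] bond c/1=19/400: DF=(4242809/4000000 − 19/400·(0.962700+0.931700))/(1+19/400) = 9267/10000 ≈ 0.926700
step 4 [4y] swap r/1=6/265: DF=(1 − 6/265·(0.962700+0.931700+0.926700))/(1+6/265) = 4577/5000 ≈ 0.915400
step 5 [5y] bond c/1=7/100: DF=(121439/100000 − 7/100·(0.962700+0.931700+0.926700+0.915400))/(1+7/100) = 1781/2000 ≈ 0.890500
step 6 [6y] bond c/1=1/100: DF=(91689/100000 − 1/100·(0.962700+0.931700+0.926700+0.915400+0.890500))/(1+1/100) = 431/500 ≈ 0.862000
step 7 [7y] swap r/1=359/12619: DF=(1 − 359/12619·(0.962700+0.931700+0.926700+0.915400+0.890500+0.862000))/(1+359/12619) = 1641/2000 ≈ 0.820500
step 8 [8y] bond c/1=21/400: DF=(4639107/4000000 − 21/400·(0.962700+0.931700+0.926700+0.915400+0.890500+0.862000+0.820500))/(1+21/400) = 492/625 ≈ 0.787200

1 1 9627/10000
2 2 9317/10000
3 3 9267/10000
4 4 4577/5000
5 5 1781/2000
6 6 431/500
7 7 1641/2000
8 8 492/625
DF(6y) = 431/500 ≈ 0.862000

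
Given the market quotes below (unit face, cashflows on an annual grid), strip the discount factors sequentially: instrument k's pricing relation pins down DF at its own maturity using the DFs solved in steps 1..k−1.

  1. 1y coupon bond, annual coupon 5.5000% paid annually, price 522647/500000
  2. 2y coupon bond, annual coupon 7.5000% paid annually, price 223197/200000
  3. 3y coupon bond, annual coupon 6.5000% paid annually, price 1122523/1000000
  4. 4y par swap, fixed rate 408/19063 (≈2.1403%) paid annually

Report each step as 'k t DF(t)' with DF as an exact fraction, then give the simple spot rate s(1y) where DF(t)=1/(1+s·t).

1 1 2477/2500
2 2 969/1000
3 3 584/625
4 4 574/625
s(1y) = (1/(2477/2500) − 1)/(1) = 23/2477 ≈ 0.9285%

step 1 [1y] bond c/1=11/200: DF=(522647/500000 − 11/200·(0))/(1+11/200) = 2477/2500 ≈ 0.990800
step 2 [2y] bond c/1=3/40: DF=(223197/200000 − 3/40·(0.990800))/(1+3/40) = 969/1000 ≈ 0.969000
step 3 [3y] bond c/1=13/200: DF=(1122523/1000000 − 13/200·(0.990800+0.969000))/(1+13/200) = 584/625 ≈ 0.934400
step 4 [4y] swap r/1=408/19063: DF=(1 − 408/19063·(0.990800+0.969000+0.934400))/(1+408/19063) = 574/625 ≈ 0.918400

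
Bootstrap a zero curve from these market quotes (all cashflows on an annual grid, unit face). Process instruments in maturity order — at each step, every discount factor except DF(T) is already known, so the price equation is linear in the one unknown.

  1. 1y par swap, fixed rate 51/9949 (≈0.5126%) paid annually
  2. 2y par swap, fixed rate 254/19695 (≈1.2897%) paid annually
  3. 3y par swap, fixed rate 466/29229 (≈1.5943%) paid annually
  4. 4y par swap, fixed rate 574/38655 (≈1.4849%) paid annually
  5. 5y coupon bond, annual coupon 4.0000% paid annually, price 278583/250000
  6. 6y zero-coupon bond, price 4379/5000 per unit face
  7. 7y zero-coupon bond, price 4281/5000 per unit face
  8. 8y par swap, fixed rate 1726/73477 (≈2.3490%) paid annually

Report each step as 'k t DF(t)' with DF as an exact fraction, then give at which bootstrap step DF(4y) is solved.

step 1 [1y] swap r/1=51/9949: DF=(1 − 51/9949·(0))/(1+51/9949) = 9949/10000 ≈ 0.994900
step 2 [2y] swap r/1=254/19695: DF=(1 − 254/19695·(0.994900))/(1+254/19695) = 4873/5000 ≈ 0.974600
step 3 [3y] swap r/1=466/29229: DF=(1 − 466/29229·(0.994900+0.974600))/(1+466/29229) = 4767/5000 ≈ 0.953400
step 4 [4y] swap r/1=574/38655: DF=(1 − 574/38655·(0.994900+0.974600+0.953400))/(1+574/38655) = 4713/5000 ≈ 0.942600
step 5 [5y] bond c/1=1/25: DF=(278583/250000 − 1/25·(0.994900+0.974600+0.953400+0.942600))/(1+1/25) = 2307/2500 ≈ 0.922800
step 6 [6y] zero: DF = P = 4379/5000 ≈ 0.875800
step 7 [7y] zero: DF = P = 4281/5000 ≈ 0.856200
step 8 [8y] swap r/1=1726/73477: DF=(1 − 1726/73477·(0.994900+0.974600+0.953400+0.942600+0.922800+0.875800+0.856200))/(1+1726/73477) = 4137/5000 ≈ 0.827400

1 1 9949/10000
2 2 4873/5000
3 3 4767/5000
4 4 4713/5000
5 5 2307/2500
6 6 4379/5000
7 7 4281/5000
8 8 4137/5000
DF(4y) is solved at step 4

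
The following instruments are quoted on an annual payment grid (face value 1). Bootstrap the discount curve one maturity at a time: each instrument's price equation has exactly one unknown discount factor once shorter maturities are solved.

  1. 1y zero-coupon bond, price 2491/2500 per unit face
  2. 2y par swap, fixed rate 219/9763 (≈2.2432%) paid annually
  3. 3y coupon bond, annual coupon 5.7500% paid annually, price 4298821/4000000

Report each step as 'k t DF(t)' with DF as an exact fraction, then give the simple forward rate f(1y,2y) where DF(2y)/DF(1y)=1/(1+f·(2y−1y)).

1 1 2491/2500
2 2 4781/5000
3 3 9101/10000
f(1y,2y) = ((2491/2500)/(4781/5000) − 1)/(1) = 201/4781 ≈ 4.2041%

step 1 [1y] zero: DF = P = 2491/2500 ≈ 0.996400
step 2 [2y] swap r/1=219/9763: DF=(1 − 219/9763·(0.996400))/(1+219/9763) = 4781/5000 ≈ 0.956200
step 3 [3y] bond c/1=23/400: DF=(4298821/4000000 − 23/400·(0.996400+0.956200))/(1+23/400) = 9101/10000 ≈ 0.910100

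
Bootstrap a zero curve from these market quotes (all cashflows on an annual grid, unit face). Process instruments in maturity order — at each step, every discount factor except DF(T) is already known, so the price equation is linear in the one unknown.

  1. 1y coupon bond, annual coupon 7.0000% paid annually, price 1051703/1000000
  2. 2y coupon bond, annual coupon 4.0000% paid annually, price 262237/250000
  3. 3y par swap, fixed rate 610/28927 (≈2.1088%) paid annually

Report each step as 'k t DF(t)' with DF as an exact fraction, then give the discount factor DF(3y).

1 1 9829/10000
2 2 2427/2500
3 3 939/1000
DF(3y) = 939/1000 ≈ 0.939000

step 1 [1y] bond c/1=7/100: DF=(1051703/1000000 − 7/100·(0))/(1+7/100) = 9829/10000 ≈ 0.982900
step 2 [2y] bond c/1=1/25: DF=(262237/250000 − 1/25·(0.982900))/(1+1/25) = 2427/2500 ≈ 0.970800
step 3 [3y] swap r/1=610/28927: DF=(1 − 610/28927·(0.982900+0.970800))/(1+610/28927) = 939/1000 ≈ 0.939000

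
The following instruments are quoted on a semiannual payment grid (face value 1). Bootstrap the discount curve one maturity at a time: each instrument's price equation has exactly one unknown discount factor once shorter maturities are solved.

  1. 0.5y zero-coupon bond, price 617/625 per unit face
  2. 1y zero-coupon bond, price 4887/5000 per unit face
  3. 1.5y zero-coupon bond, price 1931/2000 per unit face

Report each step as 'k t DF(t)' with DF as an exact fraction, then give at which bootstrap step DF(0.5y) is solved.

1 1/2 617/625
2 1 4887/5000
3 3/2 1931/2000
DF(0.5y) is solved at step 1

step 1 [0.5y] zero: DF = P = 617/625 ≈ 0.987200
step 2 [1y] zero: DF = P = 4887/5000 ≈ 0.977400
step 3 [1.5y] zero: DF = P = 1931/2000 ≈ 0.965500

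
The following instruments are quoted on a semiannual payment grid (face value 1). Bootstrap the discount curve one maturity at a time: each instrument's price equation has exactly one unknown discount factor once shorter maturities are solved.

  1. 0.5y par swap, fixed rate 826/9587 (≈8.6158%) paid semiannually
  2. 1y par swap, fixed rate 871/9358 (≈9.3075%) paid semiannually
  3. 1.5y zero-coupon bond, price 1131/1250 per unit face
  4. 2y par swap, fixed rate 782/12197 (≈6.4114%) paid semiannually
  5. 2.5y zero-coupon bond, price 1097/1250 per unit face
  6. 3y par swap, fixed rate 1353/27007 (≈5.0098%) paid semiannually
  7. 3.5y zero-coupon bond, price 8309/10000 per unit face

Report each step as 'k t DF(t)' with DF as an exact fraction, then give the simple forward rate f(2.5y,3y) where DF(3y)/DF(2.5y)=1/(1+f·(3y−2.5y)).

1 1/2 9587/10000
2 1 9129/10000
3 3/2 1131/1250
4 2 8827/10000
5 5/2 1097/1250
6 3 8647/10000
7 7/2 8309/10000
f(2.5y,3y) = ((1097/1250)/(8647/10000) − 1)/(1/2) = 258/8647 ≈ 2.9837%

step 1 [0.5y] swap r/2=413/9587: DF=(1 − 413/9587·(0))/(1+413/9587) = 9587/10000 ≈ 0.958700
step 2 [1y] swap r/2=871/18716: DF=(1 − 871/18716·(0.958700))/(1+871/18716) = 9129/10000 ≈ 0.912900
step 3 [1.5y] zero: DF = P = 1131/1250 ≈ 0.904800
step 4 [2y] swap r/2=391/12197: DF=(1 − 391/12197·(0.958700+0.912900+0.904800))/(1+391/12197) = 8827/10000 ≈ 0.882700
step 5 [2.5y] zero: DF = P = 1097/1250 ≈ 0.877600
step 6 [3y] swap r/2=1353/54014: DF=(1 − 1353/54014·(0.958700+0.912900+0.904800+0.882700+0.877600))/(1+1353/54014) = 8647/10000 ≈ 0.864700
step 7 [3.5y] zero: DF = P = 8309/10000 ≈ 0.830900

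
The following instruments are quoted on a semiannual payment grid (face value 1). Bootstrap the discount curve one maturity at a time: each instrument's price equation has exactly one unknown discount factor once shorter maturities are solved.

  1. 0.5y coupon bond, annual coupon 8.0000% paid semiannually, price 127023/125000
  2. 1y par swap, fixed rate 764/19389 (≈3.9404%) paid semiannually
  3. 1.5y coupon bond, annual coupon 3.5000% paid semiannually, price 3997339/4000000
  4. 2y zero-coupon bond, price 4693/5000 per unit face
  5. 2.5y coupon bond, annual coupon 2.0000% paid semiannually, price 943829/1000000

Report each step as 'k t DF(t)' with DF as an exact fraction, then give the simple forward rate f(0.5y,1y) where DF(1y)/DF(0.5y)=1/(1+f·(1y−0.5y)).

step 1 [0.5y] bond c/2=1/25: DF=(127023/125000 − 1/25·(0))/(1+1/25) = 9771/10000 ≈ 0.977100
step 2 [1y] swap r/2=382/19389: DF=(1 − 382/19389·(0.977100))/(1+382/19389) = 4809/5000 ≈ 0.961800
step 3 [1.5y] bond c/2=7/400: DF=(3997339/4000000 − 7/400·(0.977100+0.961800))/(1+7/400) = 593/625 ≈ 0.948800
step 4 [2y] zero: DF = P = 4693/5000 ≈ 0.938600
step 5 [2.5y] bond c/2=1/100: DF=(943829/1000000 − 1/100·(0.977100+0.961800+0.948800+0.938600))/(1+1/100) = 4483/5000 ≈ 0.896600

1 1/2 9771/10000
2 1 4809/5000
3 3/2 593/625
4 2 4693/5000
5 5/2 4483/5000
f(0.5y,1y) = ((9771/10000)/(4809/5000) − 1)/(1/2) = 51/1603 ≈ 3.1815%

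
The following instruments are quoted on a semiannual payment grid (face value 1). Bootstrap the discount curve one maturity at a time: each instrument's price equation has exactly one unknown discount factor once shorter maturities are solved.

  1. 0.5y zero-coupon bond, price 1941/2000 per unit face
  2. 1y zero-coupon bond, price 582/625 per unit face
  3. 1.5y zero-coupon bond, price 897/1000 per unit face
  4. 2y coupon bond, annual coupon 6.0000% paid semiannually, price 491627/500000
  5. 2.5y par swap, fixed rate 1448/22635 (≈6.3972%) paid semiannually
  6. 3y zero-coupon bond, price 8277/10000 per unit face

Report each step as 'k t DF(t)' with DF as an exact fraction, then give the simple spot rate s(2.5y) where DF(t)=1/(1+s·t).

1 1/2 1941/2000
2 1 582/625
3 3/2 897/1000
4 2 8731/10000
5 5/2 1069/1250
6 3 8277/10000
s(2.5y) = (1/(1069/1250) − 1)/(5/2) = 362/5345 ≈ 6.7727%

step 1 [0.5y] zero: DF = P = 1941/2000 ≈ 0.970500
step 2 [1y] zero: DF = P = 582/625 ≈ 0.931200
step 3 [1.5y] zero: DF = P = 897/1000 ≈ 0.897000
step 4 [2y] bond c/2=3/100: DF=(491627/500000 − 3/100·(0.970500+0.931200+0.897000))/(1+3/100) = 8731/10000 ≈ 0.873100
step 5 [2.5y] swap r/2=724/22635: DF=(1 − 724/22635·(0.970500+0.931200+0.897000+0.873100))/(1+724/22635) = 1069/1250 ≈ 0.855200
step 6 [3y] zero: DF = P = 8277/10000 ≈ 0.827700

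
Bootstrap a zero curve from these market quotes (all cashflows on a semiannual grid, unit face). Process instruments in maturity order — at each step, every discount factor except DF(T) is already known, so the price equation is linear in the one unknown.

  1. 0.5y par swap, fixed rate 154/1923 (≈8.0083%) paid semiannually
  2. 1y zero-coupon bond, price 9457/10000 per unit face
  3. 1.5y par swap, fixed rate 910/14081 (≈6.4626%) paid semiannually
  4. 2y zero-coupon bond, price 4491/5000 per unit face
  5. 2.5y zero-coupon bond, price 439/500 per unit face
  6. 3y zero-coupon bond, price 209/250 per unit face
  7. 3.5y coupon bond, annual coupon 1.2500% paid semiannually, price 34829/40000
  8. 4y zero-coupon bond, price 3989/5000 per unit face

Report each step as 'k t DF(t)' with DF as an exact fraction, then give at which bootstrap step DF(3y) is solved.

1 1/2 1923/2000
2 1 9457/10000
3 3/2 909/1000
4 2 4491/5000
5 5/2 439/500
6 3 209/250
7 7/2 2079/2500
8 4 3989/5000
DF(3y) is solved at step 6

step 1 [0.5y] swap r/2=77/1923: DF=(1 − 77/1923·(0))/(1+77/1923) = 1923/2000 ≈ 0.961500
step 2 [1y] zero: DF = P = 9457/10000 ≈ 0.945700
step 3 [1.5y] swap r/2=455/14081: DF=(1 − 455/14081·(0.961500+0.945700))/(1+455/14081) = 909/1000 ≈ 0.909000
step 4 [2y] zero: DF = P = 4491/5000 ≈ 0.898200
step 5 [2.5y] zero: DF = P = 439/500 ≈ 0.878000
step 6 [3y] zero: DF = P = 209/250 ≈ 0.836000
step 7 [3.5y] bond c/2=1/160: DF=(34829/40000 − 1/160·(0.961500+0.945700+0.909000+0.898200+0.878000+0.836000))/(1+1/160) = 2079/2500 ≈ 0.831600
step 8 [4y] zero: DF = P = 3989/5000 ≈ 0.797800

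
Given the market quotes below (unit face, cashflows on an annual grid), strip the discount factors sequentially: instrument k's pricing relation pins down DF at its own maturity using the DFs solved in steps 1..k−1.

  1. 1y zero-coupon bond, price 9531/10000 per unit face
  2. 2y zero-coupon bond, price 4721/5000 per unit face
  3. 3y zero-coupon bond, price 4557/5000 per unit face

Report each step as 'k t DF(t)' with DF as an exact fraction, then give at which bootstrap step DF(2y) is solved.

1 1 9531/10000
2 2 4721/5000
3 3 4557/5000
DF(2y) is solved at step 2

step 1 [1y] zero: DF = P = 9531/10000 ≈ 0.953100
step 2 [2y] zero: DF = P = 4721/5000 ≈ 0.944200
step 3 [3y] zero: DF = P = 4557/5000 ≈ 0.911400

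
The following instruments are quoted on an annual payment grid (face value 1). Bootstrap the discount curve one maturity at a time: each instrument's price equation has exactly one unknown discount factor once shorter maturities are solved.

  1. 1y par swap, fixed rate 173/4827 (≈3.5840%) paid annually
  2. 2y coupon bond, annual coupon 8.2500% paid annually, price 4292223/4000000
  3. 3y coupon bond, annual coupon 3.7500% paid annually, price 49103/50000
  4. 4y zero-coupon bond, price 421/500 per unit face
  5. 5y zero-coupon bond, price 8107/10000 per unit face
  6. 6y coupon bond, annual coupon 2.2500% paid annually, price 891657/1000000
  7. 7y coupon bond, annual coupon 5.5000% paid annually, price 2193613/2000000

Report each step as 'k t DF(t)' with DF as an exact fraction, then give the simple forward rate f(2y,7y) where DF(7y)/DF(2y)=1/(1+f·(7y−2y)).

1 1 4827/5000
2 2 9177/10000
3 3 1757/2000
4 4 421/500
5 5 8107/10000
6 6 7749/10000
7 7 7691/10000
f(2y,7y) = ((9177/10000)/(7691/10000) − 1)/(5) = 1486/38455 ≈ 3.8643%

step 1 [1y] swap r/1=173/4827: DF=(1 − 173/4827·(0))/(1+173/4827) = 4827/5000 ≈ 0.965400
step 2 [2y] bond c/1=33/400: DF=(4292223/4000000 − 33/400·(0.965400))/(1+33/400) = 9177/10000 ≈ 0.917700
step 3 [3y] bond c/1=3/80: DF=(49103/50000 − 3/80·(0.965400+0.917700))/(1+3/80) = 1757/2000 ≈ 0.878500
step 4 [4y] zero: DF = P = 421/500 ≈ 0.842000
step 5 [5y] zero: DF = P = 8107/10000 ≈ 0.810700
step 6 [6y] bond c/1=9/400: DF=(891657/1000000 − 9/400·(0.965400+0.917700+0.878500+0.842000+0.810700))/(1+9/400) = 7749/10000 ≈ 0.774900
step 7 [7y] bond c/1=11/200: DF=(2193613/2000000 − 11/200·(0.965400+0.917700+0.878500+0.842000+0.810700+0.774900))/(1+11/200) = 7691/10000 ≈ 0.769100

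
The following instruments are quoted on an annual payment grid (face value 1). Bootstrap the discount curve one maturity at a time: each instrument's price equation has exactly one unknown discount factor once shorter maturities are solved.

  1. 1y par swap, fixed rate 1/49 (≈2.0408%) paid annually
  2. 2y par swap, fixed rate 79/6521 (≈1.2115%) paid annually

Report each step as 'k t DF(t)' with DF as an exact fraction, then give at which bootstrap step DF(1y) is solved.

1 1 49/50
2 2 9763/10000
DF(1y) is solved at step 1

step 1 [1y] swap r/1=1/49: DF=(1 − 1/49·(0))/(1+1/49) = 49/50 ≈ 0.980000
step 2 [2y] swap r/1=79/6521: DF=(1 − 79/6521·(0.980000))/(1+79/6521) = 9763/10000 ≈ 0.976300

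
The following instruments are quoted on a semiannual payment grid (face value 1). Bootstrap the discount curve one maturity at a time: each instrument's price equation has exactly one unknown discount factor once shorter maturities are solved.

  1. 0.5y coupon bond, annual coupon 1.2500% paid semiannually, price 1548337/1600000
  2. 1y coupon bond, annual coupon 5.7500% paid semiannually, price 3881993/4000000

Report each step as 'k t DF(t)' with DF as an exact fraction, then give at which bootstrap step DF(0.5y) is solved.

step 1 [0.5y] bond c/2=1/160: DF=(1548337/1600000 − 1/160·(0))/(1+1/160) = 9617/10000 ≈ 0.961700
step 2 [1y] bond c/2=23/800: DF=(3881993/4000000 − 23/800·(0.961700))/(1+23/800) = 1833/2000 ≈ 0.916500

1 1/2 9617/10000
2 1 1833/2000
DF(0.5y) is solved at step 1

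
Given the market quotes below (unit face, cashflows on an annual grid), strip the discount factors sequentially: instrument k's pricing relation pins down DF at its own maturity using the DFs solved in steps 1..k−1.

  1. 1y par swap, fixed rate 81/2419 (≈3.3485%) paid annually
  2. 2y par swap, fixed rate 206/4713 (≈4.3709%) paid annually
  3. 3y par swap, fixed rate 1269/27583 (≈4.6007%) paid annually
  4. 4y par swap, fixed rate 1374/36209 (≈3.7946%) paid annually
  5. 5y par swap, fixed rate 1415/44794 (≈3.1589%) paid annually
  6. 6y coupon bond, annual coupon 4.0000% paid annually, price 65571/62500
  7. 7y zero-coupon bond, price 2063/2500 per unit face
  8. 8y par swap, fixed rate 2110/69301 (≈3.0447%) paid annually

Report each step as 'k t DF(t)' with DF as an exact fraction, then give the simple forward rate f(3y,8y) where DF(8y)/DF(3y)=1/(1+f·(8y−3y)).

step 1 [1y] swap r/1=81/2419: DF=(1 − 81/2419·(0))/(1+81/2419) = 2419/2500 ≈ 0.967600
step 2 [2y] swap r/1=206/4713: DF=(1 − 206/4713·(0.967600))/(1+206/4713) = 1147/1250 ≈ 0.917600
step 3 [3y] swap r/1=1269/27583: DF=(1 − 1269/27583·(0.967600+0.917600))/(1+1269/27583) = 8731/10000 ≈ 0.873100
step 4 [4y] swap r/1=1374/36209: DF=(1 − 1374/36209·(0.967600+0.917600+0.873100))/(1+1374/36209) = 4313/5000 ≈ 0.862600
step 5 [5y] swap r/1=1415/44794: DF=(1 − 1415/44794·(0.967600+0.917600+0.873100+0.862600))/(1+1415/44794) = 1717/2000 ≈ 0.858500
step 6 [6y] bond c/1=1/25: DF=(65571/62500 − 1/25·(0.967600+0.917600+0.873100+0.862600+0.858500))/(1+1/25) = 1673/2000 ≈ 0.836500
step 7 [7y] zero: DF = P = 2063/2500 ≈ 0.825200
step 8 [8y] swap r/1=2110/69301: DF=(1 − 2110/69301·(0.967600+0.917600+0.873100+0.862600+0.858500+0.836500+0.825200))/(1+2110/69301) = 789/1000 ≈ 0.789000

1 1 2419/2500
2 2 1147/1250
3 3 8731/10000
4 4 4313/5000
5 5 1717/2000
6 6 1673/2000
7 7 2063/2500
8 8 789/1000
f(3y,8y) = ((8731/10000)/(789/1000) − 1)/(5) = 841/39450 ≈ 2.1318%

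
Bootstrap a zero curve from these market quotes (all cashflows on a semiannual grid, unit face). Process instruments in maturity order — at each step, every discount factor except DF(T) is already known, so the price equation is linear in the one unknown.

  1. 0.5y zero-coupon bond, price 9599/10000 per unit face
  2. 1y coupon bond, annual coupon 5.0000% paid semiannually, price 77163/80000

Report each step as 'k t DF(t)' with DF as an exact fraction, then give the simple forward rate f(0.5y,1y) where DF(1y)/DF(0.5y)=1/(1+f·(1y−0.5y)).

1 1/2 9599/10000
2 1 1147/1250
f(0.5y,1y) = ((9599/10000)/(1147/1250) − 1)/(1/2) = 423/4588 ≈ 9.2197%

step 1 [0.5y] zero: DF = P = 9599/10000 ≈ 0.959900
step 2 [1y] bond c/2=1/40: DF=(77163/80000 − 1/40·(0.959900))/(1+1/40) = 1147/1250 ≈ 0.917600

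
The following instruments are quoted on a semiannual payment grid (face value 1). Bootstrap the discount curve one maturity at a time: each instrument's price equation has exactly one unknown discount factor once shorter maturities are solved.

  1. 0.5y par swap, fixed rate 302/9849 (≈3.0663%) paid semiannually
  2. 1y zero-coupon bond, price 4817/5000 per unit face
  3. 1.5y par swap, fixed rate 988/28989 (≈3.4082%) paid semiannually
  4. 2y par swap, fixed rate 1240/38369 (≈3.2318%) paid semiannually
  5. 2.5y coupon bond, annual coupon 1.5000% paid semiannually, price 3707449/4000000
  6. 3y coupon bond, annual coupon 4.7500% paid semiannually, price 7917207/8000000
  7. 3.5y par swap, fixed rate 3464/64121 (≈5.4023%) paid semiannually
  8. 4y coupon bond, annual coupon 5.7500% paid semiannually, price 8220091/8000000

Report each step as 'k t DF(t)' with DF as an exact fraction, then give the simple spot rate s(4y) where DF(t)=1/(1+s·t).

step 1 [0.5y] swap r/2=151/9849: DF=(1 − 151/9849·(0))/(1+151/9849) = 9849/10000 ≈ 0.984900
step 2 [1y] zero: DF = P = 4817/5000 ≈ 0.963400
step 3 [1.5y] swap r/2=494/28989: DF=(1 − 494/28989·(0.984900+0.963400))/(1+494/28989) = 4753/5000 ≈ 0.950600
step 4 [2y] swap r/2=620/38369: DF=(1 − 620/38369·(0.984900+0.963400+0.950600))/(1+620/38369) = 469/500 ≈ 0.938000
step 5 [2.5y] bond c/2=3/400: DF=(3707449/4000000 − 3/400·(0.984900+0.963400+0.950600+0.938000))/(1+3/400) = 4457/5000 ≈ 0.891400
step 6 [3y] bond c/2=19/800: DF=(7917207/8000000 − 19/800·(0.984900+0.963400+0.950600+0.938000+0.891400))/(1+19/800) = 857/1000 ≈ 0.857000
step 7 [3.5y] swap r/2=1732/64121: DF=(1 − 1732/64121·(0.984900+0.963400+0.950600+0.938000+0.891400+0.857000))/(1+1732/64121) = 2067/2500 ≈ 0.826800
step 8 [4y] bond c/2=23/800: DF=(8220091/8000000 − 23/800·(0.984900+0.963400+0.950600+0.938000+0.891400+0.857000+0.826800))/(1+23/800) = 2049/2500 ≈ 0.819600

1 1/2 9849/10000
2 1 4817/5000
3 3/2 4753/5000
4 2 469/500
5 5/2 4457/5000
6 3 857/1000
7 7/2 2067/2500
8 4 2049/2500
s(4y) = (1/(2049/2500) − 1)/(4) = 451/8196 ≈ 5.5027%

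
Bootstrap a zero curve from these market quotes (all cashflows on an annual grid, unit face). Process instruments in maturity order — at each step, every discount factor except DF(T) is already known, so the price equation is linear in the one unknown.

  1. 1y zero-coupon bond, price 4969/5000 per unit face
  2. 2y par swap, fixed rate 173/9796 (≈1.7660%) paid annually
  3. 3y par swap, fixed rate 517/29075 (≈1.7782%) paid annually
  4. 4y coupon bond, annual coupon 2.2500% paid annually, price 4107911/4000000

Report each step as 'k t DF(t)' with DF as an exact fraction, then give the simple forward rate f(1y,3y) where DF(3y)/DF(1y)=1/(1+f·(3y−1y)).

step 1 [1y] zero: DF = P = 4969/5000 ≈ 0.993800
step 2 [2y] swap r/1=173/9796: DF=(1 − 173/9796·(0.993800))/(1+173/9796) = 4827/5000 ≈ 0.965400
step 3 [3y] swap r/1=517/29075: DF=(1 − 517/29075·(0.993800+0.965400))/(1+517/29075) = 9483/10000 ≈ 0.948300
step 4 [4y] bond c/1=9/400: DF=(4107911/4000000 − 9/400·(0.993800+0.965400+0.948300))/(1+9/400) = 2351/2500 ≈ 0.940400

1 1 4969/5000
2 2 4827/5000
3 3 9483/10000
4 4 2351/2500
f(1y,3y) = ((4969/5000)/(9483/10000) − 1)/(2) = 455/18966 ≈ 2.3990%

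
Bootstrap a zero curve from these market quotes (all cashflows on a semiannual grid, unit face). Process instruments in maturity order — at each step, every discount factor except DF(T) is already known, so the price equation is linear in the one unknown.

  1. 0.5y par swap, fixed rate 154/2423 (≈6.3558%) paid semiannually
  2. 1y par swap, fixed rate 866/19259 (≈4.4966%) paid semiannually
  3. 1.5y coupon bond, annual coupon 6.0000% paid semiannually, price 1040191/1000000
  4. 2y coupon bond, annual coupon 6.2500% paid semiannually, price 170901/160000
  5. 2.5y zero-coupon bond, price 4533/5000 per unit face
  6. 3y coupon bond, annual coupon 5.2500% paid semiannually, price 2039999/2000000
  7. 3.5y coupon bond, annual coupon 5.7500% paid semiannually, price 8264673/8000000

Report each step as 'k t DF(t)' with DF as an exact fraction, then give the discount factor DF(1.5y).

step 1 [0.5y] swap r/2=77/2423: DF=(1 − 77/2423·(0))/(1+77/2423) = 2423/2500 ≈ 0.969200
step 2 [1y] swap r/2=433/19259: DF=(1 − 433/19259·(0.969200))/(1+433/19259) = 9567/10000 ≈ 0.956700
step 3 [1.5y] bond c/2=3/100: DF=(1040191/1000000 − 3/100·(0.969200+0.956700))/(1+3/100) = 4769/5000 ≈ 0.953800
step 4 [2y] bond c/2=1/32: DF=(170901/160000 − 1/32·(0.969200+0.956700+0.953800))/(1+1/32) = 1897/2000 ≈ 0.948500
step 5 [2.5y] zero: DF = P = 4533/5000 ≈ 0.906600
step 6 [3y] bond c/2=21/800: DF=(2039999/2000000 − 21/800·(0.969200+0.956700+0.953800+0.948500+0.906600))/(1+21/800) = 1091/1250 ≈ 0.872800
step 7 [3.5y] bond c/2=23/800: DF=(8264673/8000000 − 23/800·(0.969200+0.956700+0.953800+0.948500+0.906600+0.872800))/(1+23/800) = 339/400 ≈ 0.847500

1 1/2 2423/2500
2 1 9567/10000
3 3/2 4769/5000
4 2 1897/2000
5 5/2 4533/5000
6 3 1091/1250
7 7/2 339/400
DF(1.5y) = 4769/5000 ≈ 0.953800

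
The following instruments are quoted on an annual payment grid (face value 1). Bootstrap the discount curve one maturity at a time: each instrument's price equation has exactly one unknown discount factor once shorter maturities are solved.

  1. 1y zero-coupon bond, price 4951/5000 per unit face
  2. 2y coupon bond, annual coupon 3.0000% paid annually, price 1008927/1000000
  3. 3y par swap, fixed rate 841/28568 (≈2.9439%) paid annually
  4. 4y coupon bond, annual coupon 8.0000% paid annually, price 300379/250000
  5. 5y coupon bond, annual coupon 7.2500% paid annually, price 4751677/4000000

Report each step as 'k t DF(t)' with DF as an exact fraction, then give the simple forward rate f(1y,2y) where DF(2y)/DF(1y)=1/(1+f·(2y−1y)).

step 1 [1y] zero: DF = P = 4951/5000 ≈ 0.990200
step 2 [2y] bond c/1=3/100: DF=(1008927/1000000 − 3/100·(0.990200))/(1+3/100) = 9507/10000 ≈ 0.950700
step 3 [3y] swap r/1=841/28568: DF=(1 − 841/28568·(0.990200+0.950700))/(1+841/28568) = 9159/10000 ≈ 0.915900
step 4 [4y] bond c/1=2/25: DF=(300379/250000 − 2/25·(0.990200+0.950700+0.915900))/(1+2/25) = 9009/10000 ≈ 0.900900
step 5 [5y] bond c/1=29/400: DF=(4751677/4000000 − 29/400·(0.990200+0.950700+0.915900+0.900900))/(1+29/400) = 1067/1250 ≈ 0.853600

1 1 4951/5000
2 2 9507/10000
3 3 9159/10000
4 4 9009/10000
5 5 1067/1250
f(1y,2y) = ((4951/5000)/(9507/10000) − 1)/(1) = 395/9507 ≈ 4.1548%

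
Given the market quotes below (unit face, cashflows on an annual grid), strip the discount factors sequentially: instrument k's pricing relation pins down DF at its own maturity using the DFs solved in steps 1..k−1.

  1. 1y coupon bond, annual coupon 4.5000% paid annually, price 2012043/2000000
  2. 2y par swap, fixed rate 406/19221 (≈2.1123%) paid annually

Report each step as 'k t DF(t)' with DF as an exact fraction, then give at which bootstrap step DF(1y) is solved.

step 1 [1y] bond c/1=9/200: DF=(2012043/2000000 − 9/200·(0))/(1+9/200) = 9627/10000 ≈ 0.962700
step 2 [2y] swap r/1=406/19221: DF=(1 − 406/19221·(0.962700))/(1+406/19221) = 4797/5000 ≈ 0.959400

1 1 9627/10000
2 2 4797/5000
DF(1y) is solved at step 1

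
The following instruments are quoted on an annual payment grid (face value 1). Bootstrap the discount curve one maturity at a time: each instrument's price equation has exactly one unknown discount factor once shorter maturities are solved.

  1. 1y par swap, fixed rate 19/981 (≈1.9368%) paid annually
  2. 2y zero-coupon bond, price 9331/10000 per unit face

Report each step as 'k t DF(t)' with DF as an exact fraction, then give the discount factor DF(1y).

1 1 981/1000
2 2 9331/10000
DF(1y) = 981/1000 ≈ 0.981000

step 1 [1y] swap r/1=19/981: DF=(1 − 19/981·(0))/(1+19/981) = 981/1000 ≈ 0.981000
step 2 [2y] zero: DF = P = 9331/10000 ≈ 0.933100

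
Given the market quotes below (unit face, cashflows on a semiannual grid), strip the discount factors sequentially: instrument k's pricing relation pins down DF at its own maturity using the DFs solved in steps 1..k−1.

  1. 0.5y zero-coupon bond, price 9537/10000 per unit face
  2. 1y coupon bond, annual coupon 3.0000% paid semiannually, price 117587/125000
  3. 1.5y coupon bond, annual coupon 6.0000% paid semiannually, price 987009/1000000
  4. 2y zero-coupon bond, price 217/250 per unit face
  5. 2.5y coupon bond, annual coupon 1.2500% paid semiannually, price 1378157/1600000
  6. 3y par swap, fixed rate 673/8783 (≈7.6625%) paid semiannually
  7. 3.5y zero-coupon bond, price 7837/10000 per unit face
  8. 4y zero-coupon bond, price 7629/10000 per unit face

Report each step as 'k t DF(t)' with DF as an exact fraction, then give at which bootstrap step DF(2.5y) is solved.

1 1/2 9537/10000
2 1 9127/10000
3 3/2 9039/10000
4 2 217/250
5 5/2 4167/5000
6 3 7981/10000
7 7/2 7837/10000
8 4 7629/10000
DF(2.5y) is solved at step 5

step 1 [0.5y] zero: DF = P = 9537/10000 ≈ 0.953700
step 2 [1y] bond c/2=3/200: DF=(117587/125000 − 3/200·(0.953700))/(1+3/200) = 9127/10000 ≈ 0.912700
step 3 [1.5y] bond c/2=3/100: DF=(987009/1000000 − 3/100·(0.953700+0.912700))/(1+3/100) = 9039/10000 ≈ 0.903900
step 4 [2y] zero: DF = P = 217/250 ≈ 0.868000
step 5 [2.5y] bond c/2=1/160: DF=(1378157/1600000 − 1/160·(0.953700+0.912700+0.903900+0.868000))/(1+1/160) = 4167/5000 ≈ 0.833400
step 6 [3y] swap r/2=673/17566: DF=(1 − 673/17566·(0.953700+0.912700+0.903900+0.868000+0.833400))/(1+673/17566) = 7981/10000 ≈ 0.798100
step 7 [3.5y] zero: DF = P = 7837/10000 ≈ 0.783700
step 8 [4y] zero: DF = P = 7629/10000 ≈ 0.762900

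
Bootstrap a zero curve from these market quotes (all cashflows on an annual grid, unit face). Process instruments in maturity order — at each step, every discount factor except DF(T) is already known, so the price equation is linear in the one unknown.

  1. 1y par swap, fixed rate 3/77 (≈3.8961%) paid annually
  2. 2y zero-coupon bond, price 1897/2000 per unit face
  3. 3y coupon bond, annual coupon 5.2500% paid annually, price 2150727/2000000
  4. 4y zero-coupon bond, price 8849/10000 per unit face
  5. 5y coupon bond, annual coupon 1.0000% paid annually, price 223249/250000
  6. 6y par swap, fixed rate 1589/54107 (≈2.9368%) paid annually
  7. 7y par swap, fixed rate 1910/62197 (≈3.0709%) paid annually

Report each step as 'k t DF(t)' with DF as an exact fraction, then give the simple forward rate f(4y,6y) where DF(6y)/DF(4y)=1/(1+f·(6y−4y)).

step 1 [1y] swap r/1=3/77: DF=(1 − 3/77·(0))/(1+3/77) = 77/80 ≈ 0.962500
step 2 [2y] zero: DF = P = 1897/2000 ≈ 0.948500
step 3 [3y] bond c/1=21/400: DF=(2150727/2000000 − 21/400·(0.962500+0.948500))/(1+21/400) = 579/625 ≈ 0.926400
step 4 [4y] zero: DF = P = 8849/10000 ≈ 0.884900
step 5 [5y] bond c/1=1/100: DF=(223249/250000 − 1/100·(0.962500+0.948500+0.926400+0.884900))/(1+1/100) = 8473/10000 ≈ 0.847300
step 6 [6y] swap r/1=1589/54107: DF=(1 − 1589/54107·(0.962500+0.948500+0.926400+0.884900+0.847300))/(1+1589/54107) = 8411/10000 ≈ 0.841100
step 7 [7y] swap r/1=1910/62197: DF=(1 − 1910/62197·(0.962500+0.948500+0.926400+0.884900+0.847300+0.841100))/(1+1910/62197) = 809/1000 ≈ 0.809000

1 1 77/80
2 2 1897/2000
3 3 579/625
4 4 8849/10000
5 5 8473/10000
6 6 8411/10000
7 7 809/1000
f(4y,6y) = ((8849/10000)/(8411/10000) − 1)/(2) = 219/8411 ≈ 2.6037%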